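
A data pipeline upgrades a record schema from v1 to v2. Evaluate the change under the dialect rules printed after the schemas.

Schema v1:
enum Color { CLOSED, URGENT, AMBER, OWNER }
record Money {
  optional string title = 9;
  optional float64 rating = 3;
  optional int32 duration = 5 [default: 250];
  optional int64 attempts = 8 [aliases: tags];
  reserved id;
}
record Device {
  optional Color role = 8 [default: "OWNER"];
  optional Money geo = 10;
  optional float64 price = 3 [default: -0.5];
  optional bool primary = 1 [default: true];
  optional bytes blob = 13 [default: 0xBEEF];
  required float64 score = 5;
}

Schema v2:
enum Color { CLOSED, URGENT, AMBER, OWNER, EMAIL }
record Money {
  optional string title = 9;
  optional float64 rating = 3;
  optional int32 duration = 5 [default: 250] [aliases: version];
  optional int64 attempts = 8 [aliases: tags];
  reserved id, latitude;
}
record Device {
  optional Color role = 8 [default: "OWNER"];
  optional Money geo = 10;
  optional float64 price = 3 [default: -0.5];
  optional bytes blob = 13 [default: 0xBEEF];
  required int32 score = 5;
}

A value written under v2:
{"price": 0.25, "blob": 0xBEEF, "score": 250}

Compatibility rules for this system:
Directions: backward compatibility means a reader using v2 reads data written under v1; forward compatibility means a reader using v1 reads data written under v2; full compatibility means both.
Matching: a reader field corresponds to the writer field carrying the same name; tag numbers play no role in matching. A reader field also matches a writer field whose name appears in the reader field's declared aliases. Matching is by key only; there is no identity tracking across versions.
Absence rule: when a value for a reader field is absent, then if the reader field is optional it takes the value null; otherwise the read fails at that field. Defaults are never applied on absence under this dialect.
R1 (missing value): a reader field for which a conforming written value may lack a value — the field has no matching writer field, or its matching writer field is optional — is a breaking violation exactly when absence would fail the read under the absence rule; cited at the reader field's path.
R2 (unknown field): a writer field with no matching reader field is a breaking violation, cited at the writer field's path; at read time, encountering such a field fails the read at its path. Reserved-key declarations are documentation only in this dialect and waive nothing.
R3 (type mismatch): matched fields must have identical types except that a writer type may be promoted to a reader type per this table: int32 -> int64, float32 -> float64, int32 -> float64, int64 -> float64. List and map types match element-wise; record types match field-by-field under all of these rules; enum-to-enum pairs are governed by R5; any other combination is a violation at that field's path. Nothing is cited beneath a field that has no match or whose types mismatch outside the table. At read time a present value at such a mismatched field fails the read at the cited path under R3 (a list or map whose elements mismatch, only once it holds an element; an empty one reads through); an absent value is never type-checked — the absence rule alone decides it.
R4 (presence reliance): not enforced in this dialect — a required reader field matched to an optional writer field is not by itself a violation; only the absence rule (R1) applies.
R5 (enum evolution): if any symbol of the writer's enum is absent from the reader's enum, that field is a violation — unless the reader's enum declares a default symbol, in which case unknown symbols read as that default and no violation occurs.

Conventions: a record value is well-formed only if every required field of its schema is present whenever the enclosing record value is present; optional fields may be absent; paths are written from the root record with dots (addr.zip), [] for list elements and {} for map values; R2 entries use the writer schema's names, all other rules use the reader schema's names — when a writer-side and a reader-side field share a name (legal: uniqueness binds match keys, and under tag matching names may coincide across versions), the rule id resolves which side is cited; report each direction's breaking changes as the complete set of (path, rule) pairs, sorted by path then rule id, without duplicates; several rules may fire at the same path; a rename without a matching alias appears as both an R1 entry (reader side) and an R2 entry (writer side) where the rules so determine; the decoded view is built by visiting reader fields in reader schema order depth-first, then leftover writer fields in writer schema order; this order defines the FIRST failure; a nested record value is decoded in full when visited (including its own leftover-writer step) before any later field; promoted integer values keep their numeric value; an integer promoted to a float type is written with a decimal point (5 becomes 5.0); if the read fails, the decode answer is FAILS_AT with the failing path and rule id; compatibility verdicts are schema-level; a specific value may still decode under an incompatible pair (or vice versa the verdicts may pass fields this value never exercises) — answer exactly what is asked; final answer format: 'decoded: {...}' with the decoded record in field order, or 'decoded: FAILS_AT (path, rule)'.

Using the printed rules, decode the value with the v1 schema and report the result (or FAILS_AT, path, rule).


each type pair in Device: writer, then reader
decode (reader v1):
  role := null (not supplied -> null)
  geo := null (not supplied -> null)
  price := 0.25
  primary := null (not supplied -> null)
  blob := 0xBEEF
  score := 250.0 (int32 -> float64)
  => decoded: {"role": null, "geo": null, "price": 0.25, "primary": null, "blob": 0xBEEF, "score": 250.0}
diffs on Device not affecting the asked answer:
  removed field primary from record Device -> shifts the Device verdicts, not this decode
  enum Color (field role in record Device): symbol EMAIL added -> shifts the Device verdicts, not this decode
  field score in record Device: type float64 changed to int32 -> shifts the Device verdicts, not this decode

decoded: {"role": null, "geo": null, "price": 0.25, "primary": null, "blob": 0xBEEF, "score": 250.0}


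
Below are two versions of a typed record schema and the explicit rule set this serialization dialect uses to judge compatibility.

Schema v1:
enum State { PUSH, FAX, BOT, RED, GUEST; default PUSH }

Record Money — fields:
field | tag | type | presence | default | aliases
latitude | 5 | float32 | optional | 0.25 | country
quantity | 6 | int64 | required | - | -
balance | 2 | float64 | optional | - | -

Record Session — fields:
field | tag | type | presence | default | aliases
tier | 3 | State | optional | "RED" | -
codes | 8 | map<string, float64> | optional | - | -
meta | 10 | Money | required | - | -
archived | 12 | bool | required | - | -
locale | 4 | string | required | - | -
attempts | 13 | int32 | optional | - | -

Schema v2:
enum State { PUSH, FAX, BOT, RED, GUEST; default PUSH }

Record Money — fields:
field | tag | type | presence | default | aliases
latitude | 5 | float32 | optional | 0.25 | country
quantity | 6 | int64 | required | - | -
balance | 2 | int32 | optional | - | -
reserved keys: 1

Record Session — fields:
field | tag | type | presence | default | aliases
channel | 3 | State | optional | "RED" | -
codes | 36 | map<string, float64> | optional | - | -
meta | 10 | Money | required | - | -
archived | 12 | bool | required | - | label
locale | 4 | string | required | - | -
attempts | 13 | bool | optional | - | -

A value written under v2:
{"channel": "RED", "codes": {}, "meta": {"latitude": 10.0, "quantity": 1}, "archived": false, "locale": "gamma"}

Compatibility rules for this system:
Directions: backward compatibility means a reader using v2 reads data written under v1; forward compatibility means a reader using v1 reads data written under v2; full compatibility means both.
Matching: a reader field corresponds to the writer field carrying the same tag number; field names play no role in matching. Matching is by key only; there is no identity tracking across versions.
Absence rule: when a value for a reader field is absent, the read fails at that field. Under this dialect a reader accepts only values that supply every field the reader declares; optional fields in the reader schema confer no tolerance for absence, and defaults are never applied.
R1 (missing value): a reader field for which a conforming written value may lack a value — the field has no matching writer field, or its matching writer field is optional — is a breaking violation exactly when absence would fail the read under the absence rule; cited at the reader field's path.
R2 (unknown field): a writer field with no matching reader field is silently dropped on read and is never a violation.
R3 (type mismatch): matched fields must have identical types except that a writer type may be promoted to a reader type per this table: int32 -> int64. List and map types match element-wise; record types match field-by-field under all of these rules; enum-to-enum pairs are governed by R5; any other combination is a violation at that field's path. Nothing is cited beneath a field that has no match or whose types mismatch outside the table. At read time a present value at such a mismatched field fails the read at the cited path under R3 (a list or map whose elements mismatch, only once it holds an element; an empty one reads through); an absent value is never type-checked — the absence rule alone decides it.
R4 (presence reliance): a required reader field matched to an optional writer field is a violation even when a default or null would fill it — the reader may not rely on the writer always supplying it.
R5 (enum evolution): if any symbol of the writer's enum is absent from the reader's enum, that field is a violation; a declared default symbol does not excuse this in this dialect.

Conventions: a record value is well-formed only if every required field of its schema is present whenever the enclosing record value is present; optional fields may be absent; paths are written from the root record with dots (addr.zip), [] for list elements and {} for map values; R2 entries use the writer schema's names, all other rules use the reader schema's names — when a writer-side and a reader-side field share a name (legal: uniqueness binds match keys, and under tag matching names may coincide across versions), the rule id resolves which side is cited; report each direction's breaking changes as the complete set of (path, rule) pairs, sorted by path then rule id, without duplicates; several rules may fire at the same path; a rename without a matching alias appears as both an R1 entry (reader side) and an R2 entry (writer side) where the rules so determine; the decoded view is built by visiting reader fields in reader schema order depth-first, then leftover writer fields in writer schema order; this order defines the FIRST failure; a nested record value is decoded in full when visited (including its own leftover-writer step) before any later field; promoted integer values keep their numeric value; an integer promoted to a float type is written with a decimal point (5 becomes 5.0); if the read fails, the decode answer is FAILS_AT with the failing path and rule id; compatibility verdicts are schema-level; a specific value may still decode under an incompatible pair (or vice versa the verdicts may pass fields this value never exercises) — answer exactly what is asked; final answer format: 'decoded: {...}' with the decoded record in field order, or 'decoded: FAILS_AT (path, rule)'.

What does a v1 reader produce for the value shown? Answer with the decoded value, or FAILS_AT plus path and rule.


each type pair in Session: writer, then reader
decoding the Session value with the v1 reader:
  tier := "RED" (from writer channel)
  read fails at codes under R1 (no fill)
  => FAILS_AT (codes, R1)
checking off the Session differences that do not matter here:
  renamed field tier to channel in record Session -> shifts the Session verdicts, not this decode
  field attempts in record Session: type int32 changed to bool -> shifts the Session verdicts, not this decode
  field balance in record Money: type float64 changed to int32 -> shifts the Session verdicts, not this decode

decoded: FAILS_AT (codes, R1)


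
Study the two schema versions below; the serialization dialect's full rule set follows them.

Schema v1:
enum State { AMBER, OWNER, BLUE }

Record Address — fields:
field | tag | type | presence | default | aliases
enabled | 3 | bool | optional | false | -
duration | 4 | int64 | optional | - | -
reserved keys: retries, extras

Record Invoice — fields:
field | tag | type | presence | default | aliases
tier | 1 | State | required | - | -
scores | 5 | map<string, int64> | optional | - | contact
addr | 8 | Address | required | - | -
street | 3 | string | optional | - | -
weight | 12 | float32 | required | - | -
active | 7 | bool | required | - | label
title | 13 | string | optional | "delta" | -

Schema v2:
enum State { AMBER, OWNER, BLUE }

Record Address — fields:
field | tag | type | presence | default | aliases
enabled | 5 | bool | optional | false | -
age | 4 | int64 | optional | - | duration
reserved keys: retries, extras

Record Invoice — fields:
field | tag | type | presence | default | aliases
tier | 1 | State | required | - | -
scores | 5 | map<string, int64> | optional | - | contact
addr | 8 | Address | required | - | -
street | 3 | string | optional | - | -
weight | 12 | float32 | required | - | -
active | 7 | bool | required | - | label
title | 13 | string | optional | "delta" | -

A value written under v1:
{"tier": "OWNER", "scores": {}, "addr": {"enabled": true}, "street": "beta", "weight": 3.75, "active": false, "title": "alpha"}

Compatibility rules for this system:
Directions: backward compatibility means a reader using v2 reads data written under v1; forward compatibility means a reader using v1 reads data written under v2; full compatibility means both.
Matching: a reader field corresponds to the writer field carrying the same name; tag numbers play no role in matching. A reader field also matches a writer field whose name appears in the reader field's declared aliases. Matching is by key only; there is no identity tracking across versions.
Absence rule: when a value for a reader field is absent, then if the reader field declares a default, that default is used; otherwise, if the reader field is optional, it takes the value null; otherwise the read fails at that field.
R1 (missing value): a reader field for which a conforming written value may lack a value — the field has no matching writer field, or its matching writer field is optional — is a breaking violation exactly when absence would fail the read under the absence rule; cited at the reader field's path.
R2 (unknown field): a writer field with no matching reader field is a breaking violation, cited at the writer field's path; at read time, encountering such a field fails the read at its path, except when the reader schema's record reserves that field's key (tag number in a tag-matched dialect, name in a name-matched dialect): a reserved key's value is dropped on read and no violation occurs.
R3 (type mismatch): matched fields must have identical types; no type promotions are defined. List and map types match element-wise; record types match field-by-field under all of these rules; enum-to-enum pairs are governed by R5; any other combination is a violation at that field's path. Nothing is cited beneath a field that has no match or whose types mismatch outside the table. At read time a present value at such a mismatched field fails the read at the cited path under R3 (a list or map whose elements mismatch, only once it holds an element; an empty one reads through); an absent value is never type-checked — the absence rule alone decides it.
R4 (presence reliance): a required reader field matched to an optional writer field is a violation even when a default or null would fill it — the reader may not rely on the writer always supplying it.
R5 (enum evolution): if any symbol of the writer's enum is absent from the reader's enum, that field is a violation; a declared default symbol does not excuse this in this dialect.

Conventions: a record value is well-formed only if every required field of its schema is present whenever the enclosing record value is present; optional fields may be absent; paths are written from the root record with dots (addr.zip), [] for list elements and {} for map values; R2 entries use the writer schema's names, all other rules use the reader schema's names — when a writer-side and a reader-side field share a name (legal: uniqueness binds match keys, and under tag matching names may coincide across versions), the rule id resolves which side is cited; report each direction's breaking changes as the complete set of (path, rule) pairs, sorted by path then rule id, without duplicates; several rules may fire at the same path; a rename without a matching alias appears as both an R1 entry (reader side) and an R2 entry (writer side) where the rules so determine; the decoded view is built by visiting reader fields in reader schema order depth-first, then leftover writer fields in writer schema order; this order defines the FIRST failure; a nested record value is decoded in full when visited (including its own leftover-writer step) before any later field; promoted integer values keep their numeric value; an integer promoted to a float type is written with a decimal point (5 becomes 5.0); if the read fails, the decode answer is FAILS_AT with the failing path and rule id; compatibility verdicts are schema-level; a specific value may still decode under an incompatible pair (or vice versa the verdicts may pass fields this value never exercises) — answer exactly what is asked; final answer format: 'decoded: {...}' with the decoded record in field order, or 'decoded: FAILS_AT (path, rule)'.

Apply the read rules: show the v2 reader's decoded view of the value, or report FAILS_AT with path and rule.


decoded: {"tier": "OWNER", "scores": {}, "addr": {"enabled": true, "age": null}, "street": "beta", "weight": 3.75, "active": false, "title": "alpha"}

in Invoice below, arrows point writer -> reader
migrating the Invoice value to v2:
  tier := "OWNER"
  scores := {}
  addr.enabled := true
  addr.age := null (missing; optional => null)
  street := "beta"
  weight := 3.75
  active := false
  title := "alpha"
  => decoded: {"tier": "OWNER", "scores": {}, "addr": {"enabled": true, "age": null}, "street": "beta", "weight": 3.75, "active": false, "title": "alpha"}
ruling out the remaining Invoice differences:
  field enabled in record Address: tag 3 changed to 5 -> fires no rule on Invoice under this dialect and leaves the result unchanged


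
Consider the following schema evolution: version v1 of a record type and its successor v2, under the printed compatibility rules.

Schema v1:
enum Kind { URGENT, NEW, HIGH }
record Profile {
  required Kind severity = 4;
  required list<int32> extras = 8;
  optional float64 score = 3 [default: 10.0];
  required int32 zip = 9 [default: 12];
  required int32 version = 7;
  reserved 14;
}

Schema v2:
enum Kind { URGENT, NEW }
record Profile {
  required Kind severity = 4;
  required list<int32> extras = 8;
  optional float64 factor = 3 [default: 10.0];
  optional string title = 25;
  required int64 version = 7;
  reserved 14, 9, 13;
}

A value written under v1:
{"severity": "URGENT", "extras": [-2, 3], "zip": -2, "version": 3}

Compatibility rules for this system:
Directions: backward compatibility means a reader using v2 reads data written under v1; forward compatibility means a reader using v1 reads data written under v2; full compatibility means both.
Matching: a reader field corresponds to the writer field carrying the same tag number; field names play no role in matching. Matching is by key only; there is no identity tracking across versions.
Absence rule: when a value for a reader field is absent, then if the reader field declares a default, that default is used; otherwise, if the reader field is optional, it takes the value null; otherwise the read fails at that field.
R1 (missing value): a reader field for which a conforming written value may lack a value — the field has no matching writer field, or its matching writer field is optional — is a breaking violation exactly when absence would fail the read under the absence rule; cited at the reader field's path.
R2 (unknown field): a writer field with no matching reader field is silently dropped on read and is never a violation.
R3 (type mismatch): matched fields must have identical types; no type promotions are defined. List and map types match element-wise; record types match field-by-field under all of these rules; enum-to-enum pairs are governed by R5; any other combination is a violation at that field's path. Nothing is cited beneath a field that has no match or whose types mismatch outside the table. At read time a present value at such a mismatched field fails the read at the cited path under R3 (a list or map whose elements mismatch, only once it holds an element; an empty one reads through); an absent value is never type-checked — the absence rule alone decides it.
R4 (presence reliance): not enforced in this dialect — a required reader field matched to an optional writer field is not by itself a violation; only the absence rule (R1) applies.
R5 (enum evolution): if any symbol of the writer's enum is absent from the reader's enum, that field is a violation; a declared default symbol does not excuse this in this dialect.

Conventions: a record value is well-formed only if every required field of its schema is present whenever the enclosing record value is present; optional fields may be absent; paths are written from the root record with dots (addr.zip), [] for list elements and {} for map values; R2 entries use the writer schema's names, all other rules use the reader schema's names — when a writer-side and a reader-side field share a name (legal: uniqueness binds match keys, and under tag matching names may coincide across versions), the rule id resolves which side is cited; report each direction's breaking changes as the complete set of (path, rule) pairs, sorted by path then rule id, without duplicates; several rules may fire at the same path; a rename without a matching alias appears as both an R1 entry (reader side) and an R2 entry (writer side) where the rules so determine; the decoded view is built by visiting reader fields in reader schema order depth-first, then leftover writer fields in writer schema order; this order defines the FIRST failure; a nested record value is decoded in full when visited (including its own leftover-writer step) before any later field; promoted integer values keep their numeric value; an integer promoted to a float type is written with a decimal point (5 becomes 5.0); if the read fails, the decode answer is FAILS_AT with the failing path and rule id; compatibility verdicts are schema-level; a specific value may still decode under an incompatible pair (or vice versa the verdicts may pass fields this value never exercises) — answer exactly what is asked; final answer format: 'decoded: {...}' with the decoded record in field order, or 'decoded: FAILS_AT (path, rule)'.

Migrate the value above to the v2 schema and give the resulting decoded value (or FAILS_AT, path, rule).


decoded: FAILS_AT (version, R3)

in Profile below, arrows point writer -> reader
decode (reader v2):
  severity := "URGENT"
  extras := [-2, 3]
  factor := 10.0 (absent -> default)
  title := null (absent, optional -> null)
  read fails at version under R3
  => FAILS_AT (version, R3)
the other Profile changes do not affect what is asked:
  enum Kind (field severity in record Profile): symbol HIGH removed -> a verdict-level change on Profile — the shown value reads the same
  renamed field score to factor in record Profile -> inert under this dialect — no rule fires on Profile and the result does not move
  added field title to record Profile: optional string, tag 25 (in v2 it sits immediately before version) -> inert under this dialect — no rule fires on Profile and the result does not move
  removed field zip from record Profile (its key 9 joins the reserved list) -> inert under this dialect — no rule fires on Profile and the result does not move


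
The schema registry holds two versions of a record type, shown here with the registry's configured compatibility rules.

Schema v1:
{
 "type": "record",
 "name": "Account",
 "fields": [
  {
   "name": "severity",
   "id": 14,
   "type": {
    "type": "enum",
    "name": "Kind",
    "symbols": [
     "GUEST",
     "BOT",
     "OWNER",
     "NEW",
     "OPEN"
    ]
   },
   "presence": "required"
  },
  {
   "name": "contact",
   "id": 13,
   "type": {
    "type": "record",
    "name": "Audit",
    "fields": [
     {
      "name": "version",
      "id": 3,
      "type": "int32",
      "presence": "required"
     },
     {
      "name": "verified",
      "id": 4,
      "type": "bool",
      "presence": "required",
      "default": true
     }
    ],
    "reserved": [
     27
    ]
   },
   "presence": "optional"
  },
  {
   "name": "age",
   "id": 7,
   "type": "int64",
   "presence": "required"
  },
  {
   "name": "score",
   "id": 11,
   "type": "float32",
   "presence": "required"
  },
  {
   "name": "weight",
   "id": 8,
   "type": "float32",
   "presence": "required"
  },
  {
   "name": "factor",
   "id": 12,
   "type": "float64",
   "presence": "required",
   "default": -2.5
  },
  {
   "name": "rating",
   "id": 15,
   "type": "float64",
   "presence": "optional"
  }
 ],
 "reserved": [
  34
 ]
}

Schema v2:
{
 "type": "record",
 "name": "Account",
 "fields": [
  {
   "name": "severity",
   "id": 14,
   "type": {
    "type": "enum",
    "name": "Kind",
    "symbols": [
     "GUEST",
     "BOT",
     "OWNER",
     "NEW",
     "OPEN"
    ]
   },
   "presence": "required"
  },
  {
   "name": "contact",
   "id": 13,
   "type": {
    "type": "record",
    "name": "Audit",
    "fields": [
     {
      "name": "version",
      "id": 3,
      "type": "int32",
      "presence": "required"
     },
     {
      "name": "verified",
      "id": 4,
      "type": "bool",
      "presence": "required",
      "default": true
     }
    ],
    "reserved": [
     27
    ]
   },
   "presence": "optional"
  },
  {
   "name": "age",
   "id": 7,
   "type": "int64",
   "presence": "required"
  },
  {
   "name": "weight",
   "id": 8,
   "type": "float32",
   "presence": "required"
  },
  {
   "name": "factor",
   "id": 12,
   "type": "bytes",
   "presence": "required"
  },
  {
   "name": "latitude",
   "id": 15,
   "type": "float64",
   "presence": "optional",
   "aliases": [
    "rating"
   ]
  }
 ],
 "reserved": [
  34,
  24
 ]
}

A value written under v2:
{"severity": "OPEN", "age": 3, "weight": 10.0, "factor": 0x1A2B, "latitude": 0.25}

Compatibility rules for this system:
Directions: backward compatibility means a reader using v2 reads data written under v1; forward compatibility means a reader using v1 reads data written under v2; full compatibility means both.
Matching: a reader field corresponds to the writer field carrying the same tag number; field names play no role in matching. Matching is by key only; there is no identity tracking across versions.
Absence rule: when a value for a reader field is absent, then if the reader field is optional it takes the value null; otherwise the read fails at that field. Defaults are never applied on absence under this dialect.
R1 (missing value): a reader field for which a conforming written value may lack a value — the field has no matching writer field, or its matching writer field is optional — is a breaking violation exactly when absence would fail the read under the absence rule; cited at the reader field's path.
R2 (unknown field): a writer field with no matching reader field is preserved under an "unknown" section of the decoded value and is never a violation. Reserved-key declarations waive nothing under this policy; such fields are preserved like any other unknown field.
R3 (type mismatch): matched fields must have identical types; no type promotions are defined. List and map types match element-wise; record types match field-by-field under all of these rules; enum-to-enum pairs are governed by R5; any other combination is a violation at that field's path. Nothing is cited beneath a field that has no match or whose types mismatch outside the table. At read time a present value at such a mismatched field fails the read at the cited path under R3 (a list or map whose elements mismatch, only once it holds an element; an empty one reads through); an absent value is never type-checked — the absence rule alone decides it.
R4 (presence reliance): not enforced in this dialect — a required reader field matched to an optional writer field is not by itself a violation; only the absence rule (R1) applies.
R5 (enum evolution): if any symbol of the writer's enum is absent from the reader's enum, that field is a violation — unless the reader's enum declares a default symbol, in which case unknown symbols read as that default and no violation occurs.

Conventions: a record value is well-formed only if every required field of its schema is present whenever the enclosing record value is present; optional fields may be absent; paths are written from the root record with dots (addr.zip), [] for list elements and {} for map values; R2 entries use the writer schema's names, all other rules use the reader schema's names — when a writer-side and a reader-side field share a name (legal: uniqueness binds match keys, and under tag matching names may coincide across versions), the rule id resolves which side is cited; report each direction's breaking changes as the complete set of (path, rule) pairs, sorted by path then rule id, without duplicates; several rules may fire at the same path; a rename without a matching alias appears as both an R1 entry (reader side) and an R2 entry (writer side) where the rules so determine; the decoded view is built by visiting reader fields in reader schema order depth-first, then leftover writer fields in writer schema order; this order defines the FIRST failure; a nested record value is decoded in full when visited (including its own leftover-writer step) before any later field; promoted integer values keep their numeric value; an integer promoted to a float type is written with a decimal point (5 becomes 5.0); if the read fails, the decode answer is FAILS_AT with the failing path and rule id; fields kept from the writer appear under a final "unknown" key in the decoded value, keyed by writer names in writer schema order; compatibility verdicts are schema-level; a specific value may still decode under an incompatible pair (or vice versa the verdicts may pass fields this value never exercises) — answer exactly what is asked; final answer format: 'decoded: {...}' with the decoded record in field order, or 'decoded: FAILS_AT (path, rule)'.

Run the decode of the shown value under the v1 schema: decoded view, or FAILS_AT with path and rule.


decoded: FAILS_AT (score, R1)

arrows below run writer -> reader for Account
decode (reader v1):
  severity := "OPEN"
  contact := null (absent, optional -> null)
  age := 3
  read fails at score under R1 (no fill)
  => FAILS_AT (score, R1)
the other Account changes do not affect what is asked:
  renamed field rating to latitude in record Account (alias rating declared on the renamed field) -> inert under this dialect — no rule fires on Account and the result does not move
  field factor in record Account: type float64 changed to bytes (its default is dropped) -> affects the rule determinations only; this particular Account value decodes identically


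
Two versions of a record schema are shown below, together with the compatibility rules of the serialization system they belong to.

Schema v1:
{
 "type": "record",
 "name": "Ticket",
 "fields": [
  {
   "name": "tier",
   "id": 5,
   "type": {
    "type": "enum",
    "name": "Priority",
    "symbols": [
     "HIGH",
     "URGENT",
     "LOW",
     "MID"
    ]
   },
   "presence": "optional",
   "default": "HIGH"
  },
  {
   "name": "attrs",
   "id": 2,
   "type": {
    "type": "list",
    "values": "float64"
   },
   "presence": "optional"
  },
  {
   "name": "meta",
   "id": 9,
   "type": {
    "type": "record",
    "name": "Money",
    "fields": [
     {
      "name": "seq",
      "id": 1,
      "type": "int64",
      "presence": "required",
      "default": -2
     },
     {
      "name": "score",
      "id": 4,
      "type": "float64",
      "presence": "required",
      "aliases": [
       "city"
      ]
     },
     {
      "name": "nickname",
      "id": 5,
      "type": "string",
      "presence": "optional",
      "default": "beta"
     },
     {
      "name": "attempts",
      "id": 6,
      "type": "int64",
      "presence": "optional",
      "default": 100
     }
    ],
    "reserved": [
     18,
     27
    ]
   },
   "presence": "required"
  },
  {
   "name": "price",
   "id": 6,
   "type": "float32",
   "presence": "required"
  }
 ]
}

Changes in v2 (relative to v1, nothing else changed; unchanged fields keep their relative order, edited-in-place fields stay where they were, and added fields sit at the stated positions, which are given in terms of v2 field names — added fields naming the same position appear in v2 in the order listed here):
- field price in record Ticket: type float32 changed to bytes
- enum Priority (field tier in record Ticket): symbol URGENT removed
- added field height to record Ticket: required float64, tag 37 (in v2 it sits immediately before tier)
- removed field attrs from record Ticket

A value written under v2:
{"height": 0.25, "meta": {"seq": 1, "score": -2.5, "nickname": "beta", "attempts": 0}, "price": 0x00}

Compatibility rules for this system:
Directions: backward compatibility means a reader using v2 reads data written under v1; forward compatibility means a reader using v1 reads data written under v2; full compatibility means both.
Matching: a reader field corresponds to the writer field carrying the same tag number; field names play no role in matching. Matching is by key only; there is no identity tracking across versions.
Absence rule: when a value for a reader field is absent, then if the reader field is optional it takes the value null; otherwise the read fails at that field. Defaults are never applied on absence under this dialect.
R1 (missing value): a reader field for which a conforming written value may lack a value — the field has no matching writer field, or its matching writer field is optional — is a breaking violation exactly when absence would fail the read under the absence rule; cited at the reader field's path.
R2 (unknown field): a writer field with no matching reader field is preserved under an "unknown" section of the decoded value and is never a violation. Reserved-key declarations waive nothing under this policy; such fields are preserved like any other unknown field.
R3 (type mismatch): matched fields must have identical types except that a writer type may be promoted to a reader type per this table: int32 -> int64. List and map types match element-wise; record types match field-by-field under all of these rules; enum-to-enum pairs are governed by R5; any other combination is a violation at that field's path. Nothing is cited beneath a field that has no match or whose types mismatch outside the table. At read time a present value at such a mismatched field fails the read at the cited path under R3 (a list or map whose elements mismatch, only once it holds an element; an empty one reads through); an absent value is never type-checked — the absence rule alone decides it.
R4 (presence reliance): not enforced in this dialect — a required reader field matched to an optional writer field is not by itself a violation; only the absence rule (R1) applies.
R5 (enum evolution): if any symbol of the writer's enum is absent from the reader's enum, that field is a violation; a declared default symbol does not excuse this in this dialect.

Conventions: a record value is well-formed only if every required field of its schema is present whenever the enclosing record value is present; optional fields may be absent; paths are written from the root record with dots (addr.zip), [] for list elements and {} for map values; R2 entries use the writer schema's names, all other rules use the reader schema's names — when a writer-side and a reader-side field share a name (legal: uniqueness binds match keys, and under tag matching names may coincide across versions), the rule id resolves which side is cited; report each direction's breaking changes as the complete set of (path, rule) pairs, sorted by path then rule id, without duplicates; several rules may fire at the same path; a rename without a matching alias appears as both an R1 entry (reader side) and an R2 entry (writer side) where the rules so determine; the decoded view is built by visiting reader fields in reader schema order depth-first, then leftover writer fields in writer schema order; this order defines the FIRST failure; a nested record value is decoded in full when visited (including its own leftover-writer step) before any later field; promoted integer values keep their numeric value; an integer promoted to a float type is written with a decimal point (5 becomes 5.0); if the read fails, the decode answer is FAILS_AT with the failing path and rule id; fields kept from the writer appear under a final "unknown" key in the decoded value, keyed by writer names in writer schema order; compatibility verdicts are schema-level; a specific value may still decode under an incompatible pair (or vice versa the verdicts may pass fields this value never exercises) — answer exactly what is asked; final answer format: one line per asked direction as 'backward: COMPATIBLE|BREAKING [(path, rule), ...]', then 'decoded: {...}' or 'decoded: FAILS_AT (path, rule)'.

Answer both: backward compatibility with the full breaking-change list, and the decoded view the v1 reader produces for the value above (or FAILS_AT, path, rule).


backward: BREAKING [(height, R1), (price, R3), (tier, R5)]; decoded: FAILS_AT (price, R3)

each type pair in Ticket: writer, then reader
checking backward for Ticket: reader v2 against writer v1:
  height has no writer counterpart
  tier <- tier (Priority -> Priority, writer optional)
  meta <- meta (Money -> Money, writer required)
  price <- price (float32 -> bytes, writer required)
  writer field attrs has no reader counterpart
  meta.seq <- meta.seq (int64 -> int64, writer required)
  meta.score <- meta.score (float64 -> float64, writer required)
  meta.nickname <- meta.nickname (string -> string, writer optional)
  meta.attempts <- meta.attempts (int64 -> int64, writer optional)
  breaking: (height, R1)
  breaking: (price, R3)
  breaking: (tier, R5)
  => backward: BREAKING (3)
decode walk for Ticket under reader schema v1:
  tier := null (not supplied -> null)
  attrs := null (not supplied -> null)
  meta.seq := 1
  meta.score := -2.5
  meta.nickname := "beta"
  meta.attempts := 0
  read fails at price under R3
  => FAILS_AT (price, R3)
the other Ticket changes do not affect what is asked:
  removed field attrs from record Ticket -> triggers nothing under Ticket's printed rules — same verdict


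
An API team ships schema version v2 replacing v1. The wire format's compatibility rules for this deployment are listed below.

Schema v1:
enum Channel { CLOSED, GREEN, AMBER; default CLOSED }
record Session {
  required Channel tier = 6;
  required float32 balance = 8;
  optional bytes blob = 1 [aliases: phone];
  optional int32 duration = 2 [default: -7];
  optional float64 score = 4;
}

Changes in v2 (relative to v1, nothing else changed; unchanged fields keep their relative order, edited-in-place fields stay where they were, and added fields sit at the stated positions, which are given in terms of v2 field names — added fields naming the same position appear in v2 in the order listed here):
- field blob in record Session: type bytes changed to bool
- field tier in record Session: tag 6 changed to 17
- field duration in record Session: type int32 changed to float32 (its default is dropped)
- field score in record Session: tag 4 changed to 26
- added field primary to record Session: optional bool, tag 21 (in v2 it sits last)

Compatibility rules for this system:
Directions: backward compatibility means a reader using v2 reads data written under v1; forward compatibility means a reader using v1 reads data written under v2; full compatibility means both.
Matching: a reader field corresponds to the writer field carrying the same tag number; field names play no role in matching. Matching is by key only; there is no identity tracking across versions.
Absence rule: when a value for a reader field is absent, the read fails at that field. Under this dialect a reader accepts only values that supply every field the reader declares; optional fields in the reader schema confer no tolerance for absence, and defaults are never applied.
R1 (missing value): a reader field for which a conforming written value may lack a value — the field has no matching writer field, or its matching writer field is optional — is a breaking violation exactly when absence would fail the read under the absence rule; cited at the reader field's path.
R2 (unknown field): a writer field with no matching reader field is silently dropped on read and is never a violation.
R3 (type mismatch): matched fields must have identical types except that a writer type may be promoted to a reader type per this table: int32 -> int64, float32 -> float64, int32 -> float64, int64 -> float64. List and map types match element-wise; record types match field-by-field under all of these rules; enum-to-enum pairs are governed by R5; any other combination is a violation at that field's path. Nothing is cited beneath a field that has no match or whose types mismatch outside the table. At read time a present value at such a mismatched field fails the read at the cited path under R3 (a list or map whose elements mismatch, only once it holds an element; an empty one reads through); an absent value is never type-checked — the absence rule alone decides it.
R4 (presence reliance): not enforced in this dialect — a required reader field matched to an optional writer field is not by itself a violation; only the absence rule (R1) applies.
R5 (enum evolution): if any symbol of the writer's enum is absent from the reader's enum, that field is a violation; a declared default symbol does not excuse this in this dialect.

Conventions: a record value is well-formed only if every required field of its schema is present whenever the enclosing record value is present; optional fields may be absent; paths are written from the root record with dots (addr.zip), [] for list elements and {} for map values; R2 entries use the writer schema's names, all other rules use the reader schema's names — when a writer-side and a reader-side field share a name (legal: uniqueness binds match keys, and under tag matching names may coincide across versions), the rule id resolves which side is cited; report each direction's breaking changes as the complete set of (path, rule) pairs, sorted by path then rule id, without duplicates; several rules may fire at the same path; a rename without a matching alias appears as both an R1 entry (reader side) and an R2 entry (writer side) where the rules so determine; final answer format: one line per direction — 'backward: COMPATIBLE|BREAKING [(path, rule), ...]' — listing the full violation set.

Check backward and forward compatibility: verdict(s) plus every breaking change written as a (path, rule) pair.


each type pair in Session: writer, then reader
backward for Session (reader v2, writer v1):
  no writer field matches reader tier
  float32 -> float32, writer required: balance aligns to balance
  bytes -> bool, writer optional: blob aligns to blob
  int32 -> float32, writer optional: duration aligns to duration
  no writer field matches reader score
  no writer field matches reader primary
  writer field tier has no reader counterpart
  writer field score has no reader counterpart
  R1 fires at blob
  R3 fires at blob
  R1 fires at duration
  R3 fires at duration
  R1 fires at primary
  R1 fires at score
  R1 fires at tier
  => backward: BREAKING (7)
forward for Session (reader v1, writer v2):
  no writer field matches reader tier
  float32 -> float32, writer required: balance aligns to balance
  bool -> bytes, writer optional: blob aligns to blob
  float32 -> int32, writer optional: duration aligns to duration
  no writer field matches reader score
  writer field tier has no reader counterpart
  writer field score has no reader counterpart
  writer field primary has no reader counterpart
  R1 fires at blob
  R3 fires at blob
  R1 fires at duration
  R3 fires at duration
  R1 fires at score
  R1 fires at tier
  => forward: BREAKING (6)

backward: BREAKING [(blob, R1), (blob, R3), (duration, R1), (duration, R3), (primary, R1), (score, R1), (tier, R1)]; forward: BREAKING [(blob, R1), (blob, R3), (duration, R1), (duration, R3), (score, R1), (tier, R1)]
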